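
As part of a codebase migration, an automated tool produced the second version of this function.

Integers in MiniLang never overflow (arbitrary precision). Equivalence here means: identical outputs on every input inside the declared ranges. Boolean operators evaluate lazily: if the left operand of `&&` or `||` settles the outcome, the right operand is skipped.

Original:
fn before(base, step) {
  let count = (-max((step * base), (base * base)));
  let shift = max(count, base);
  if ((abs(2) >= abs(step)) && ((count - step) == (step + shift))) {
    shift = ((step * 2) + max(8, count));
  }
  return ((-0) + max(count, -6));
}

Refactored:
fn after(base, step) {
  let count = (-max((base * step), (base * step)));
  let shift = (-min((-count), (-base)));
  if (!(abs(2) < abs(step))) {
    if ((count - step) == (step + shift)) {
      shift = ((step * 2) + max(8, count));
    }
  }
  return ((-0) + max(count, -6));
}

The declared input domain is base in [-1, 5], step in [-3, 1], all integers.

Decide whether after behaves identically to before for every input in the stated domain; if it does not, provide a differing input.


Try base=-1, step=0.
before: count becomes -1; next shift becomes -1; next ((abs(2) >= abs(step)) && ((count - step) == (step + shift))) evaluates to true; next shift becomes 8; next final value -1
after: count becomes 0; next shift becomes 0; next (!(abs(2) < abs(step))) evaluates to true; next ((count - step) == (step + shift)) evaluates to true; next shift becomes 8; next final value 0
-1 != 0, so the rewrite changes behavior.
verdict: not equivalent; witness: base=-1, step=0


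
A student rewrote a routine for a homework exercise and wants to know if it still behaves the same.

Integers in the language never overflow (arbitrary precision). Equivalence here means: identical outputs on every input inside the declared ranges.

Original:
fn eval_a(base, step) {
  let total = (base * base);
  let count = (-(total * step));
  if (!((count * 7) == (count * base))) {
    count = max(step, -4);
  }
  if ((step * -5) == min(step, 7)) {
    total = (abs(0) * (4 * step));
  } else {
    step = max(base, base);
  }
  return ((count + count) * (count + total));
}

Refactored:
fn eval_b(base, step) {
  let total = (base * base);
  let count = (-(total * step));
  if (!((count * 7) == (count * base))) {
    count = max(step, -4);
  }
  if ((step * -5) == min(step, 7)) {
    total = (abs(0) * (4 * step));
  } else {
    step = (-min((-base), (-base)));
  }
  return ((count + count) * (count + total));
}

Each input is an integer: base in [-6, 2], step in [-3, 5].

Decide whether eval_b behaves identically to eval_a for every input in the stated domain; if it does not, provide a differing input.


Behavior is preserved: although min/max/abs usage differs, the outputs never diverge.
As a probe, take base=2, step=2: eval_a runs total becomes 4; next count becomes -8; next (!((count * 7) == (count * base))) evaluates to true; next count becomes 2; next ((step * -5) == min(step, 7)) evaluates to false; next step becomes 2; next final value 24; eval_b runs total becomes 4; next count becomes -8; next (!((count * 7) == (count * base))) evaluates to true; next count becomes 2; next ((step * -5) == min(step, 7)) evaluates to false; next step becomes 2; next final value 24; both end at 24.
Across all 81 domain points the two functions coincide.
verdict: equivalent


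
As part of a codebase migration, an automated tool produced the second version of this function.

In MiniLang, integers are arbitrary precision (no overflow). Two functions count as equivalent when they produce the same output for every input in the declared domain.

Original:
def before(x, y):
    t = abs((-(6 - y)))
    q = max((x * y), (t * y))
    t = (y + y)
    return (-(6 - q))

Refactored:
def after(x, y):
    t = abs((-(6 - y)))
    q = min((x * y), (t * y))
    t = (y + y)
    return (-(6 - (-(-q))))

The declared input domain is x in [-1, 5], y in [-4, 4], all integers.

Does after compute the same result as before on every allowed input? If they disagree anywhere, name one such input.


The rewrite breaks on x=-1, y=-4, where the results are -2 and -46.
before: t becomes 10; next q becomes 4; next t becomes -8; next final value -2
after: t becomes 10; next q becomes -40; next t becomes -8; next final value -46
verdict: not equivalent; witness: x=-1, y=-4


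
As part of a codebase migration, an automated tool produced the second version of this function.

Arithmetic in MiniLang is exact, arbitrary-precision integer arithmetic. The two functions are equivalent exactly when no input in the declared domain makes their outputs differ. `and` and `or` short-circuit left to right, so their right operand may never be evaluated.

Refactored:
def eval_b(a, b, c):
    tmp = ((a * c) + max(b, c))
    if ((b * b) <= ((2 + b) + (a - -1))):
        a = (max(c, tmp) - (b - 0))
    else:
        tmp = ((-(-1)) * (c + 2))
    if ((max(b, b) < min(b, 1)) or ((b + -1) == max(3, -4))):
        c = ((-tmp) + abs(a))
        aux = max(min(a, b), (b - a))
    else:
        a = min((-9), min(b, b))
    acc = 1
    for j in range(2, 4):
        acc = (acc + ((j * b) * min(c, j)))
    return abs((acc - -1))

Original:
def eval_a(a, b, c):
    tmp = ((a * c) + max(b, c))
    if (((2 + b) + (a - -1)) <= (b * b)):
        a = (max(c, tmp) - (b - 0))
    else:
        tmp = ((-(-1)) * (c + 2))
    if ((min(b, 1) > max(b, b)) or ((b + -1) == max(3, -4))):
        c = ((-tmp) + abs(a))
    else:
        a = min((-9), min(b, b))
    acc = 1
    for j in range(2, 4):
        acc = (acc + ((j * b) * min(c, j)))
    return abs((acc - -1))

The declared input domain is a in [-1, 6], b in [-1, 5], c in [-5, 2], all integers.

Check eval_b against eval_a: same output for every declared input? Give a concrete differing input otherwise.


The rewrite breaks on a=-1, b=4, c=-5, where the results are 78 and 54.
eval_a: tmp = 9; (((2 + b) + (a - -1)) <= (b * b)) -> true; a = 5; ((min(b, 1) > max(b, b)) or ((b + -1) == max(3, -4))) -> true; c = -4; acc = 1; [j=2]; acc = -31; [j=3]; acc = -79; return 78
eval_b: tmp = 9; ((b * b) <= ((2 + b) + (a - -1))) -> false; tmp = -3; ((max(b, b) < min(b, 1)) or ((b + -1) == max(3, -4))) -> true; c = 4; aux = 5; acc = 1; [j=2]; acc = 17; [j=3]; acc = 53; return 54
verdict: not equivalent; witness: a=-1, b=4, c=-5


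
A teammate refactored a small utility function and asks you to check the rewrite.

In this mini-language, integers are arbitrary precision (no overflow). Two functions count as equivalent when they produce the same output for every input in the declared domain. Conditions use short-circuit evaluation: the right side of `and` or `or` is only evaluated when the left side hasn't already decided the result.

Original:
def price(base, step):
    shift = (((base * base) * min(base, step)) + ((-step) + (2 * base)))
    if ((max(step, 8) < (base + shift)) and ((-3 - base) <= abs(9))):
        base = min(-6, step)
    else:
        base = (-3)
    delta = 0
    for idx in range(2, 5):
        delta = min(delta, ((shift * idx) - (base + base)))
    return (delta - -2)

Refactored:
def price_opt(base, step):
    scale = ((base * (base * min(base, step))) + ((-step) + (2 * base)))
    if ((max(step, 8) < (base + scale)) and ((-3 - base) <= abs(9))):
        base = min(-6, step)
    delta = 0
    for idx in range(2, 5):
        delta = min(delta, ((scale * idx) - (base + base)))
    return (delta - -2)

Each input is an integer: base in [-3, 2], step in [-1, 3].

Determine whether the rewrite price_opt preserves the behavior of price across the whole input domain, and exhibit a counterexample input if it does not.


There is a counterexample at base=-2, step=-1: -36 on one side, -38 on the other.
price: shift becomes -11; next ((max(step, 8) < (base + shift)) and ((-3 - base) <= abs(9))) evaluates to false; next base becomes -3; next delta becomes 0; next at idx=2:; next delta becomes -16; next at idx=3:; next delta becomes -27; next at idx=4:; next delta becomes -38; next final value -36
price_opt: scale becomes -11; next ((max(step, 8) < (base + scale)) and ((-3 - base) <= abs(9))) evaluates to false; next delta becomes 0; next at idx=2:; next delta becomes -18; next at idx=3:; next delta becomes -29; next at idx=4:; next delta becomes -40; next final value -38
verdict: not equivalent; witness: base=-2, step=-1


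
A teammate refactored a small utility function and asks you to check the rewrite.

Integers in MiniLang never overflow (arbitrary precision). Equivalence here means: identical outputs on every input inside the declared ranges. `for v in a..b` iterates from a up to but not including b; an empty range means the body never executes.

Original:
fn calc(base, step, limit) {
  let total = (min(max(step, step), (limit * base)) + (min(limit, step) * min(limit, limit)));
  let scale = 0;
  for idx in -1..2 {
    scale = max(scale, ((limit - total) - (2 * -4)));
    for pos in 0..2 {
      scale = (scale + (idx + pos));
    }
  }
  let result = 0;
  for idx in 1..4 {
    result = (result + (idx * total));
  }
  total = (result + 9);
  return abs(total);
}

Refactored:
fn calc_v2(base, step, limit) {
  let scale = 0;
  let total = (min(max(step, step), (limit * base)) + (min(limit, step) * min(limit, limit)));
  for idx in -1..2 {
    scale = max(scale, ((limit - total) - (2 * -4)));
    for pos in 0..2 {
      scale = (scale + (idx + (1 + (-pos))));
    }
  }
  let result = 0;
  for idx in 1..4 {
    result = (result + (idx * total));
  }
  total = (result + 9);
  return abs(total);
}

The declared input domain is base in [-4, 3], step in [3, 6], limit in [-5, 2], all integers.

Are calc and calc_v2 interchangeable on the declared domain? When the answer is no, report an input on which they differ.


The two are interchangeable: arithmetic usage differs; also constant usage differs, and every declared input agrees.
As a probe, take base=-2, step=4, limit=0: calc runs total = 0; scale = 0; [idx=-1]; scale = 8; [pos=0]; scale = 7; [pos=1]; scale = 7; [idx=0]; scale = 8; [pos=0]; scale = 8; [pos=1]; scale = 9; [idx=1]; scale = 9; [pos=0]; scale = 10; [pos=1]; scale = 12; result = 0; [idx=1]; result = 0; [idx=2]; result = 0; [idx=3]; result = 0; total = 9; return 9; calc_v2 runs scale = 0; total = 0; [idx=-1]; scale = 8; [pos=0]; scale = 8; [pos=1]; scale = 7; [idx=0]; scale = 8; [pos=0]; scale = 9; [pos=1]; scale = 9; [idx=1]; scale = 9; [pos=0]; scale = 11; [pos=1]; scale = 12; result = 0; [idx=1]; result = 0; [idx=2]; result = 0; [idx=3]; result = 0; total = 9; return 9; both end at 9.
Checked all 256 inputs in the declared domain: the outputs agree on every one.
verdict: equivalent


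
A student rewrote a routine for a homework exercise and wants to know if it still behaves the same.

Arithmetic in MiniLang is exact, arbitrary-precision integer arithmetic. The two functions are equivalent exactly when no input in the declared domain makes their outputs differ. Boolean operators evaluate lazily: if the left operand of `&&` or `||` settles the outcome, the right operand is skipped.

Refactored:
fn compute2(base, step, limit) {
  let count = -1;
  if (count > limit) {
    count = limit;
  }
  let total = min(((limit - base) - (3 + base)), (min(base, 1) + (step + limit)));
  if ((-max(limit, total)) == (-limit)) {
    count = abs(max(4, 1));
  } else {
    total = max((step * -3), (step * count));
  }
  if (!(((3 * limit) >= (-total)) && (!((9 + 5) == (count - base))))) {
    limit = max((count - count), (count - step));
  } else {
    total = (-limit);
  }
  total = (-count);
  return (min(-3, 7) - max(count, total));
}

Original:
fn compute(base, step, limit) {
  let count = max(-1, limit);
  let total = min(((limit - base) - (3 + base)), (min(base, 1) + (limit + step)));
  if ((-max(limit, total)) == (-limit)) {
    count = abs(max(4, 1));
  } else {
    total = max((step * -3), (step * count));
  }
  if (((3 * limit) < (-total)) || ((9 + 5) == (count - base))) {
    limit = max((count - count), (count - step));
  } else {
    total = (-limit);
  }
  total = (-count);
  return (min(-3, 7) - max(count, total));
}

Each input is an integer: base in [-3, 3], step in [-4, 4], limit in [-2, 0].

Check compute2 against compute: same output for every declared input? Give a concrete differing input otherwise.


There is a counterexample at base=-3, step=4, limit=-2: -4 on one side, -5 on the other.
compute: count := -1 | total := -1 | ((-max(limit, total)) == (-limit)): false | total := -4 | (((3 * limit) < (-total)) || ((9 + 5) == (count - base))): true | limit := 0 | total := 1 | result -4
compute2: count := -1 | (count > limit): true | count := -2 | total := -1 | ((-max(limit, total)) == (-limit)): false | total := -8 | (!(((3 * limit) >= (-total)) && (!((9 + 5) == (count - base))))): true | limit := 0 | total := 2 | result -5
verdict: not equivalent; witness: base=-3, step=4, limit=-2


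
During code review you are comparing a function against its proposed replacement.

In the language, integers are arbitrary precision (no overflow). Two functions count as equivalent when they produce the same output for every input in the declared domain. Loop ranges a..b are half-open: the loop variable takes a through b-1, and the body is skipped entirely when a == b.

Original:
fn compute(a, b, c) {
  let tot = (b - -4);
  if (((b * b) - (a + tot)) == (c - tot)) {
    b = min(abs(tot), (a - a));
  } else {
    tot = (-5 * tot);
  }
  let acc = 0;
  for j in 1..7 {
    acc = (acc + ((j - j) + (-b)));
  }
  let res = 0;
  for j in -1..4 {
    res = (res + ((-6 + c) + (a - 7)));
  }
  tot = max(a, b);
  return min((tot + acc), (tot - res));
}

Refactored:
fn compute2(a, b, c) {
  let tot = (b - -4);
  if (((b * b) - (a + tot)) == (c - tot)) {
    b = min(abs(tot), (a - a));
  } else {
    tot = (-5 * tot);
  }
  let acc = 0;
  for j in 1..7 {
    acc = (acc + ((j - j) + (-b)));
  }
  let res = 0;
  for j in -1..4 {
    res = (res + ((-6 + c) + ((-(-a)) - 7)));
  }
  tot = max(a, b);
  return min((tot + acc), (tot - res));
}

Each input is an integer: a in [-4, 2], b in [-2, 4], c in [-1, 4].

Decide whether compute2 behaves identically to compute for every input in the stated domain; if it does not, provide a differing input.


Although same computation, different form, 294/294 inputs agree.
verdict: equivalent


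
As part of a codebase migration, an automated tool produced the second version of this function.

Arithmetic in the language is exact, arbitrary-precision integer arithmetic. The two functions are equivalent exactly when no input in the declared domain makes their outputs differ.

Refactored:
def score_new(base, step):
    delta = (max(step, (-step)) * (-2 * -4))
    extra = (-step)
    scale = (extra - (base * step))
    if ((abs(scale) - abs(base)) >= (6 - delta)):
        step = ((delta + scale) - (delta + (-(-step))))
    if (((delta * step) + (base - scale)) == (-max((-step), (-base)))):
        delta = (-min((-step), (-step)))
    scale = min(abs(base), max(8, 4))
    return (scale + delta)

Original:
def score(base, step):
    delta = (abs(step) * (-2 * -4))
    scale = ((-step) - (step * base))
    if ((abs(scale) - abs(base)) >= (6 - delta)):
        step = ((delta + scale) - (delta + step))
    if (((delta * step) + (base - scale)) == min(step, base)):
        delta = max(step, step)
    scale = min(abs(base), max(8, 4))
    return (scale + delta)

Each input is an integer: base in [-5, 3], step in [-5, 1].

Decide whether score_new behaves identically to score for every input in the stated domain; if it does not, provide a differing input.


The two are interchangeable: min/max/abs usage differs; local variable names differ; statement counts differ, and every declared input agrees.
Tracing base=-4, step=-1: score: delta := 8 | scale := -3 | ((abs(scale) - abs(base)) >= (6 - delta)): true | step := -2 | (((delta * step) + (base - scale)) == min(step, base)): false | scale := 4 | result 12 | score_new: delta := 8 | extra := 1 | scale := -3 | ((abs(scale) - abs(base)) >= (6 - delta)): true | step := -2 | (((delta * step) + (base - scale)) == (-max((-step), (-base)))): false | scale := 4 | result 12 — matching result 12.
Across all 63 domain points the two functions coincide.
verdict: equivalent


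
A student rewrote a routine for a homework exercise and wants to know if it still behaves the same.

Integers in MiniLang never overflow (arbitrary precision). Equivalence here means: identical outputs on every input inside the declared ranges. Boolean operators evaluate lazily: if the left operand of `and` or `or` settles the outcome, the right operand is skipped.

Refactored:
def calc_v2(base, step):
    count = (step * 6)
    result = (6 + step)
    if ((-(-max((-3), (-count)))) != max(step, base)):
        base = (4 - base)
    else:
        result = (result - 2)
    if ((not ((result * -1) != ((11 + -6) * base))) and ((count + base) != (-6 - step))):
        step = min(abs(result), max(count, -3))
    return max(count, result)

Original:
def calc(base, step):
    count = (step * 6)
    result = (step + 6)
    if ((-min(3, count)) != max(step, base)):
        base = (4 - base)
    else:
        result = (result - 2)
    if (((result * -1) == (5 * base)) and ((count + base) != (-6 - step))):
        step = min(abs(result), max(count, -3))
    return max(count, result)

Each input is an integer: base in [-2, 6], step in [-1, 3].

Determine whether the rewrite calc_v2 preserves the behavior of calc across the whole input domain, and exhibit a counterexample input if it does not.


Behavior is preserved: although min/max/abs usage differs, boolean connective usage differs, constant usage differs, arithmetic usage differs, comparison usage differs, the outputs never diverge.
Spot check at base=6, step=2 — calc: count := 12 | result := 8 | ((-min(3, count)) != max(step, base)): true | base := -2 | (((result * -1) == (5 * base)) and ((count + base) != (-6 - step))): false | result 12. calc_v2: count := 12 | result := 8 | ((-(-max((-3), (-count)))) != max(step, base)): true | base := -2 | ((not ((result * -1) != ((11 + -6) * base))) and ((count + base) != (-6 - step))): false | result 12. Both give 12.
An exhaustive pass over the 45 declared inputs shows identical outputs.
verdict: equivalent


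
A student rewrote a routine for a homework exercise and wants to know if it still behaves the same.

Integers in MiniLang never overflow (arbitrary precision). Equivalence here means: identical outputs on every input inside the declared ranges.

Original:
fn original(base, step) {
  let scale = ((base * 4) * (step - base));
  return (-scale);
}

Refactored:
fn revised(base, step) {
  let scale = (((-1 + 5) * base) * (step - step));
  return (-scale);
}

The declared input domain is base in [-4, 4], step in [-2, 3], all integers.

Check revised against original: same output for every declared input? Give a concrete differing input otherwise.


Evaluate both at base=-4, step=-2.
original: scale := -32 | result 32
revised: scale := 0 | result 0
32 != 0, so the rewrite changes behavior.
verdict: not equivalent; witness: base=-4, step=-2


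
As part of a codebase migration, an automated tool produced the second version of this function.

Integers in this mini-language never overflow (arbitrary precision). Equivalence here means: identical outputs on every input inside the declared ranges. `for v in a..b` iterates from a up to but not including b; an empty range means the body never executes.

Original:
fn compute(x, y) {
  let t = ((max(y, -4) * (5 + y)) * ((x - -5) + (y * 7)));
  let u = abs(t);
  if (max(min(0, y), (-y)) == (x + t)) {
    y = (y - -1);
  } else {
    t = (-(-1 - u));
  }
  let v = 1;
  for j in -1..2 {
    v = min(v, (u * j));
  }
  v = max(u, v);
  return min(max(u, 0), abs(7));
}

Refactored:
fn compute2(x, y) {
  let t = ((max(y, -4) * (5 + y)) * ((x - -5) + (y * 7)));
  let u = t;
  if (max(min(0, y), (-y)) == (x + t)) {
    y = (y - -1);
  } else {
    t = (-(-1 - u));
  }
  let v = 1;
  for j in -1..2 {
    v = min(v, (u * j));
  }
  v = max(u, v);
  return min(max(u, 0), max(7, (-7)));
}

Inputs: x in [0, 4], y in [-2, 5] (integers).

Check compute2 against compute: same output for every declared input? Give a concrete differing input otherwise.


Evaluate both at x=3, y=-1.
compute: t=-4, then u=4, then (max(min(0, y), (-y)) == (x + t)) is false, then t=5, then v=1, then (j=-1), then v=-4, then (j=0), then v=-4, then (j=1), then v=-4, then v=4, then returns 4
compute2: t=-4, then u=-4, then (max(min(0, y), (-y)) == (x + t)) is false, then t=-3, then v=1, then (j=-1), then v=1, then (j=0), then v=0, then (j=1), then v=-4, then v=-4, then returns 0
4 != 0, so the rewrite changes behavior.
verdict: not equivalent; witness: x=3, y=-1


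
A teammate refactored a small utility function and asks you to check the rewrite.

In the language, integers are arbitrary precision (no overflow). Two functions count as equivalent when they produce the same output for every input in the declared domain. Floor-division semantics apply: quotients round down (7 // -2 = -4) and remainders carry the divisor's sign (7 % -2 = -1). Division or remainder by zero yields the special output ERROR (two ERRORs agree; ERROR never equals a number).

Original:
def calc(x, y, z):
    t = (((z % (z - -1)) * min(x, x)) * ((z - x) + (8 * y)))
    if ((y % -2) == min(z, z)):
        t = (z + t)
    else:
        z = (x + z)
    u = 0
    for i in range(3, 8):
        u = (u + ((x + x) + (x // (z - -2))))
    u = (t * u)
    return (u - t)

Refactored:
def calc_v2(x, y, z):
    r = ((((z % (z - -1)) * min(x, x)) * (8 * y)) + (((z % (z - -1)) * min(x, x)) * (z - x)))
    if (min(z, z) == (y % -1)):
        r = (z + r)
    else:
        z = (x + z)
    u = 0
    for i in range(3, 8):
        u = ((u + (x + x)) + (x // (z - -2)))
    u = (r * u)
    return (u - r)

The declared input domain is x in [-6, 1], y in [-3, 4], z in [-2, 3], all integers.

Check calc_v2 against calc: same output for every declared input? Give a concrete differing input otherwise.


Input x=-2, y=-3, z=0: ERROR from calc versus 0 from calc_v2.
verdict: not equivalent; witness: x=-2, y=-3, z=0


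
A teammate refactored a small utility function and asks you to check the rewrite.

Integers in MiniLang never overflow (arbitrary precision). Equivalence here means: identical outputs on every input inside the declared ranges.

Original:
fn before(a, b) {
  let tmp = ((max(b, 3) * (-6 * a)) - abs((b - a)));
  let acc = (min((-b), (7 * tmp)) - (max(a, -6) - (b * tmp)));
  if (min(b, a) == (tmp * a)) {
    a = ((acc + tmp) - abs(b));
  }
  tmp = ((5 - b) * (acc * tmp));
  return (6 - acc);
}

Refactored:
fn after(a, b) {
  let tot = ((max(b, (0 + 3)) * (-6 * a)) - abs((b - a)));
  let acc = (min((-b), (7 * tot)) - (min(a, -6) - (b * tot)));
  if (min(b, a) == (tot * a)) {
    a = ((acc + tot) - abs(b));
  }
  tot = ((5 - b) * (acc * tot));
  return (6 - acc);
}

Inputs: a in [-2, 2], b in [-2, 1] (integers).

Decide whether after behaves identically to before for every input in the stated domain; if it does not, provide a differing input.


Take a=-2, b=-2.
before: tmp = 36; acc = -68; (min(b, a) == (tmp * a)) -> false; tmp = -17136; return 74
after: tot = 36; acc = -64; (min(b, a) == (tot * a)) -> false; tot = -16128; return 70
74 vs 70 — the two versions disagree here.
verdict: not equivalent; witness: a=-2, b=-2


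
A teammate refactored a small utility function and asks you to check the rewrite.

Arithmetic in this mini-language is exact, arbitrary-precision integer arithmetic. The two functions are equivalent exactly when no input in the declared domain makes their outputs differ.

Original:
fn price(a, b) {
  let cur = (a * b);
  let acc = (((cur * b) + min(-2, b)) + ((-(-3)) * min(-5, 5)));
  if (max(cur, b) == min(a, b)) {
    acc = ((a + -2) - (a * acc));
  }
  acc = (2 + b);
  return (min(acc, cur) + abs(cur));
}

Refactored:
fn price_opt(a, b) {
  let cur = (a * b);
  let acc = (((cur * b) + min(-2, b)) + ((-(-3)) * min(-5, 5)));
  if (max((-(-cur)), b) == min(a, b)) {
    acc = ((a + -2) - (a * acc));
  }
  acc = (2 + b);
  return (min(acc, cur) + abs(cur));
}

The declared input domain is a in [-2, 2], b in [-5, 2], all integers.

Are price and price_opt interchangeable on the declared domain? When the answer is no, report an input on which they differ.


Side by side, the visible changes include: same computation, different form.
As a probe, take a=2, b=-2: price runs cur := -4 | acc := -9 | (max(cur, b) == min(a, b)): true | acc := 18 | acc := 0 | result 0; price_opt runs cur := -4 | acc := -9 | (max((-(-cur)), b) == min(a, b)): true | acc := 18 | acc := 0 | result 0; both end at 0.
An exhaustive pass over the 40 declared inputs shows identical outputs.
verdict: equivalent


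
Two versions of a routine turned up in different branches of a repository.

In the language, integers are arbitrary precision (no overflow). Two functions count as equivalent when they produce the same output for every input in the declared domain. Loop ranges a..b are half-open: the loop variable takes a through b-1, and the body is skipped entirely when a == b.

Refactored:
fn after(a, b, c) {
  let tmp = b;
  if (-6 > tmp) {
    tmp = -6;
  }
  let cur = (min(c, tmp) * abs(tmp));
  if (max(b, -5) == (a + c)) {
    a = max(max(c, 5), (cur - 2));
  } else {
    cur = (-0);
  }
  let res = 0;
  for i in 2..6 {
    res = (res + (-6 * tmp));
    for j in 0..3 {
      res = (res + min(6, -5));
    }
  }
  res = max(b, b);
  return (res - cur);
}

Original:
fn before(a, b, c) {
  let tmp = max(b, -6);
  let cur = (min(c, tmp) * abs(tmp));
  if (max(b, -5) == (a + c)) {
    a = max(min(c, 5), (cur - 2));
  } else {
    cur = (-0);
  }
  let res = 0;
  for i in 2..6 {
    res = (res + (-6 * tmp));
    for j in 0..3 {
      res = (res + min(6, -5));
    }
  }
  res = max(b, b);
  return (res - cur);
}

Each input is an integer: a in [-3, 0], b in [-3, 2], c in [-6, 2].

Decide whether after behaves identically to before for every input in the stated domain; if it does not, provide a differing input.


Equivalent. The edit looks behavioral (`min(c, 5)` became `max(c, 5)`), but over these ranges it never changes the outcome.
Checked all 216 inputs in the declared domain: the outputs agree on every one.
One worked example (a=0, b=2, c=-3) — before: tmp=2, then cur=-6, then (max(b, -5) == (a + c)) is false, then cur=0, then res=0, then (i=2), then res=-12, then (j=0), then res=-17, then (j=1), then res=-22, then (j=2), then res=-27, then (i=3), then res=-39, then (j=0), then res=-44, then (j=1), then res=-49, then (j=2), then res=-54, then (i=4), then res=-66, then (j=0), then res=-71, then (j=1), then res=-76, then (j=2), then res=-81, then (i=5), then res=-93, then (j=0), then res=-98, then (j=1), then res=-103, then (j=2), then res=-108, then res=2, then returns 2; after: tmp=2, then (-6 > tmp) is false, then cur=-6, then (max(b, -5) == (a + c)) is false, then cur=0, then res=0, then (i=2), then res=-12, then (j=0), then res=-17, then (j=1), then res=-22, then (j=2), then res=-27, then (i=3), then res=-39, then (j=0), then res=-44, then (j=1), then res=-49, then (j=2), then res=-54, then (i=4), then res=-66, then (j=0), then res=-71, then (j=1), then res=-76, then (j=2), then res=-81, then (i=5), then res=-93, then (j=0), then res=-98, then (j=1), then res=-103, then (j=2), then res=-108, then res=2, then returns 2; agreement on 2.
verdict: equivalent


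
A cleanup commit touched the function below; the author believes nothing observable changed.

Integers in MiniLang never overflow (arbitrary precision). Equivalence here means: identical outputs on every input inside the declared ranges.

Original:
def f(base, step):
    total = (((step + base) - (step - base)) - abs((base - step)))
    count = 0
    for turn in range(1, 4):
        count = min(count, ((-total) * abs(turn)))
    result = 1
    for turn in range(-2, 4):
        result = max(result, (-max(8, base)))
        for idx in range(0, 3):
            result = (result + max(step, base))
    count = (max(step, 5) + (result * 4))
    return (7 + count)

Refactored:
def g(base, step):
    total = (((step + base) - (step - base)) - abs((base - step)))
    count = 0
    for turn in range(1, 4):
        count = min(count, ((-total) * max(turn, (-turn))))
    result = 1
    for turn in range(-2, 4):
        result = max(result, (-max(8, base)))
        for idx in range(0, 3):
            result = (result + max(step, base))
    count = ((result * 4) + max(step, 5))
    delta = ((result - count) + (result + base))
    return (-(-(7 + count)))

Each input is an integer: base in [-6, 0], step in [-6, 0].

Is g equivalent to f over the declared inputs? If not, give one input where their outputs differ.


Changes here: statement counts differ; and local variable names differ; and min/max/abs usage differs; and arithmetic usage differs; the full 49-point sweep finds no disagreement.
verdict: equivalent


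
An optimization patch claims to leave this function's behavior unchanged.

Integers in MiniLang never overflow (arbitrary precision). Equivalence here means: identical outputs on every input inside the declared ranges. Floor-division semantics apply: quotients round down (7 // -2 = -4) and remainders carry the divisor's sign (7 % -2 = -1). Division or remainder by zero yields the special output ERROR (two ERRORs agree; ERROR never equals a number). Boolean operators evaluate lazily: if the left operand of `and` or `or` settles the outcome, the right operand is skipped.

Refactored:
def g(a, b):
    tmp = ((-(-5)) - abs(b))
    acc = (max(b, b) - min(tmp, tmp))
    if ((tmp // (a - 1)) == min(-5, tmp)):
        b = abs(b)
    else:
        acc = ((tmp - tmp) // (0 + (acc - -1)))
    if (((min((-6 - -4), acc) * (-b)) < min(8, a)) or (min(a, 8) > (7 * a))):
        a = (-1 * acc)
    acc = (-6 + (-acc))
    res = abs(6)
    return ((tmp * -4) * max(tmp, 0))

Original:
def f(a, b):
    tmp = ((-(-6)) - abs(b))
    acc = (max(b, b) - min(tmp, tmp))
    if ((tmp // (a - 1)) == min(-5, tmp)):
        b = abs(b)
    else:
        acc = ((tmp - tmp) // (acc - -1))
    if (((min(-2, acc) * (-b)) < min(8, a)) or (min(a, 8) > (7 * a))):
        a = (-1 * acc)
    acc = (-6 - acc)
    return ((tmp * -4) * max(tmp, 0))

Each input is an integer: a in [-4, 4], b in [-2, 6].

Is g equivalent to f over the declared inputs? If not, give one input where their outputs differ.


There is a counterexample at a=-4, b=-2: -64 on one side, -36 on the other.
f: tmp := 4 | acc := -6 | ((tmp // (a - 1)) == min(-5, tmp)): false | acc := 0 | (((min(-2, acc) * (-b)) < min(8, a)) or (min(a, 8) > (7 * a))): true | a := 0 | acc := -6 | result -64
g: tmp := 3 | acc := -5 | ((tmp // (a - 1)) == min(-5, tmp)): false | acc := 0 | (((min((-6 - -4), acc) * (-b)) < min(8, a)) or (min(a, 8) > (7 * a))): true | a := 0 | acc := -6 | res := 6 | result -36
verdict: not equivalent; witness: a=-4, b=-2


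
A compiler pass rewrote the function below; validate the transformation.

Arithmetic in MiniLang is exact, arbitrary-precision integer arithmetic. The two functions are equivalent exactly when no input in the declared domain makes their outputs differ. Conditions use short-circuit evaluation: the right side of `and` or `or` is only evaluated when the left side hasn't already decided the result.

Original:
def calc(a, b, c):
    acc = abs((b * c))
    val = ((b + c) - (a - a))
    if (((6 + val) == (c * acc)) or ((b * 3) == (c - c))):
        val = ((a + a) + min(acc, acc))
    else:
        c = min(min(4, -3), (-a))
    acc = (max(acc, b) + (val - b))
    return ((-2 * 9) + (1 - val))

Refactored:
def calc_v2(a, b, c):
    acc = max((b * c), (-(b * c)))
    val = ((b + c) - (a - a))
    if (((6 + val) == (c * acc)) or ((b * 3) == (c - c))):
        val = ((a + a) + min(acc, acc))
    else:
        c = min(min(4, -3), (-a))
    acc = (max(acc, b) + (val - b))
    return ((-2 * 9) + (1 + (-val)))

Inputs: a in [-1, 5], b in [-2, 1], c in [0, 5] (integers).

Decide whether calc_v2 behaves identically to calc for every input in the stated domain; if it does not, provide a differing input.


Behavior is preserved: although min/max/abs usage differs, and arithmetic usage differs, the outputs never diverge.
One worked example (a=1, b=0, c=3) — calc: acc = 0; val = 3; (((6 + val) == (c * acc)) or ((b * 3) == (c - c))) -> true; val = 2; acc = 2; return -19; calc_v2: acc = 0; val = 3; (((6 + val) == (c * acc)) or ((b * 3) == (c - c))) -> true; val = 2; acc = 2; return -19; agreement on -19.
Sweeping the whole domain (168 inputs) finds no disagreement.
verdict: equivalent


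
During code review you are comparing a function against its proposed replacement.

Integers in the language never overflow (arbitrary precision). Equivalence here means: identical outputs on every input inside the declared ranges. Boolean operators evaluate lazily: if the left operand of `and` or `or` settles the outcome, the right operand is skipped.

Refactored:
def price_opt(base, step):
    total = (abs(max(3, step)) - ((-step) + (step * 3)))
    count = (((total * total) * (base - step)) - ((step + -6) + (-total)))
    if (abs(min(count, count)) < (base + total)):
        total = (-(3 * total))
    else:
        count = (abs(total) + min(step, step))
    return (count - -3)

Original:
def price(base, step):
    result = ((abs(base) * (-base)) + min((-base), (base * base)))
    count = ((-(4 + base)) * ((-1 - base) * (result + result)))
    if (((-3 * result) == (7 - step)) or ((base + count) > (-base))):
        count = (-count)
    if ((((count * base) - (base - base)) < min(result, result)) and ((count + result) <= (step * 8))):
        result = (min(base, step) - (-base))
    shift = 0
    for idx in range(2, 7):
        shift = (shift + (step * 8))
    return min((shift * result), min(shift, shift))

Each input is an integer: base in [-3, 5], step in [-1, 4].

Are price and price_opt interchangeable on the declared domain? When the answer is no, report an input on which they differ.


There is a counterexample at base=-3, step=-1: -480 on one side, 7 on the other.
price: result := 12 | count := -48 | (((-3 * result) == (7 - step)) or ((base + count) > (-base))): false | ((((count * base) - (base - base)) < min(result, result)) and ((count + result) <= (step * 8))): false | shift := 0 | iter idx=2: | shift := -8 | iter idx=3: | shift := -16 | iter idx=4: | shift := -24 | iter idx=5: | shift := -32 | iter idx=6: | shift := -40 | result -480
price_opt: total := 5 | count := -38 | (abs(min(count, count)) < (base + total)): false | count := 4 | result 7
verdict: not equivalent; witness: base=-3, step=-1


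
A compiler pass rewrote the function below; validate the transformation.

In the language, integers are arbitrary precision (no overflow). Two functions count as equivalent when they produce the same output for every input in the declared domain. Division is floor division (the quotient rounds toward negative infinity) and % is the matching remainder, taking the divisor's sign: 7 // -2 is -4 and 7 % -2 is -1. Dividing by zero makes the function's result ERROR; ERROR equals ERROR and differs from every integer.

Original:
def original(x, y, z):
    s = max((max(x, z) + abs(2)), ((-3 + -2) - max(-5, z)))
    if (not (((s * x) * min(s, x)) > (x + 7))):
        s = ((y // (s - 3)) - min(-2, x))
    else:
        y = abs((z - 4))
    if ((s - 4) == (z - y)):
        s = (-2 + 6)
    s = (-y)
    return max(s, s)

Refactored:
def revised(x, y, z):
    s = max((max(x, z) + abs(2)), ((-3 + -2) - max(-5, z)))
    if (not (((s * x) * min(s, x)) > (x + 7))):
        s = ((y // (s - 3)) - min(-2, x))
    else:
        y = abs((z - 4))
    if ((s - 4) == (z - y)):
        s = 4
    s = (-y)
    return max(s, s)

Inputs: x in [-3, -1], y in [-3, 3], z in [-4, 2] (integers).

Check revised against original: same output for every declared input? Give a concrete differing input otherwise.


Reading the diff, among the changes: arithmetic usage differs, plus constant usage differs.
Tracing x=-2, y=-3, z=-3: original: s := 0 | (not (((s * x) * min(s, x)) > (x + 7))): true | s := 3 | ((s - 4) == (z - y)): false | s := 3 | result 3 | revised: s := 0 | (not (((s * x) * min(s, x)) > (x + 7))): true | s := 3 | ((s - 4) == (z - y)): false | s := 3 | result 3 — matching result 3.
Checked all 147 inputs in the declared domain: the outputs agree on every one.
verdict: equivalent


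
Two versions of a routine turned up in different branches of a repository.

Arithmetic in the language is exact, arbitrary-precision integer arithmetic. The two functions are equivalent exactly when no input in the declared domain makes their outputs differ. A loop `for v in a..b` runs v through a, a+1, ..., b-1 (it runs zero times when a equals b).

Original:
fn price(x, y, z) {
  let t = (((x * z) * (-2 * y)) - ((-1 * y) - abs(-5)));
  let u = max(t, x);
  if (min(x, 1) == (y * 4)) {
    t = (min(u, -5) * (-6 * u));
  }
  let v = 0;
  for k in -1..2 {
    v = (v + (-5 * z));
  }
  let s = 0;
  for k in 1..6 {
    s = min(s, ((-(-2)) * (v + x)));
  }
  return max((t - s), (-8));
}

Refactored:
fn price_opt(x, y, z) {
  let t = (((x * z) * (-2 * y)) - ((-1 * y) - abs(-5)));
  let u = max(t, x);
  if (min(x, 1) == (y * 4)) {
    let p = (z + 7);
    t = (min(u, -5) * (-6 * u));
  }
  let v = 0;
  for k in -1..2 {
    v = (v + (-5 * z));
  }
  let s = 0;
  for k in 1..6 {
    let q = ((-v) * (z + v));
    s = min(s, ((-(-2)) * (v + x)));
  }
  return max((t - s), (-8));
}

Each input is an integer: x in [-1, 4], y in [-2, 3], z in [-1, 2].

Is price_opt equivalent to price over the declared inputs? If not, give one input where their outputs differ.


Equivalent. Beyond behavior-preserving changes, the revision adds an assignment to `p` whose value nothing reads.
Across all 144 domain points the two functions coincide.
Spot check at x=0, y=0, z=1 — price: t = 5; u = 5; (min(x, 1) == (y * 4)) -> true; t = 150; v = 0; [k=-1]; v = -5; [k=0]; v = -10; [k=1]; v = -15; s = 0; [k=1]; s = -30; [k=2]; s = -30; [k=3]; s = -30; [k=4]; s = -30; [k=5]; s = -30; return 180. price_opt: t = 5; u = 5; (min(x, 1) == (y * 4)) -> true; p = 8; t = 150; v = 0; [k=-1]; v = -5; [k=0]; v = -10; [k=1]; v = -15; s = 0; [k=1]; q = -210; s = -30; [k=2]; q = -210; s = -30; [k=3]; q = -210; s = -30; [k=4]; q = -210; s = -30; [k=5]; q = -210; s = -30; return 180. Both give 180.
verdict: equivalent


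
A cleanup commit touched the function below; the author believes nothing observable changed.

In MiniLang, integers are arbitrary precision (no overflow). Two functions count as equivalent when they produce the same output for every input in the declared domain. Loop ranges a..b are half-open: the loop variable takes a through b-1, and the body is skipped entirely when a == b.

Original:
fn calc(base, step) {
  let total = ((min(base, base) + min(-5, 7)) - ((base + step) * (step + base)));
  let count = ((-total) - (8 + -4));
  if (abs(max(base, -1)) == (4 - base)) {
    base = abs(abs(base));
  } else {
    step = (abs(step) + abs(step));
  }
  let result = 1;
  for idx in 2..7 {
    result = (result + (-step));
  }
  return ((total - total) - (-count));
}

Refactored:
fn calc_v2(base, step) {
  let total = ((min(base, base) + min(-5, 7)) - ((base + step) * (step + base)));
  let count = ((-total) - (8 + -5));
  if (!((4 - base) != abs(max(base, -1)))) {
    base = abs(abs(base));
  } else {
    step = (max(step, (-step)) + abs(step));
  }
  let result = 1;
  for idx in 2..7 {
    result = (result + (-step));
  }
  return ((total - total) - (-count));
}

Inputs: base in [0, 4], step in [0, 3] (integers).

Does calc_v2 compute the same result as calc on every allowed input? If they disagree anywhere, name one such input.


Run the pair on base=0, step=0.
calc: total = -5; count = 1; (abs(max(base, -1)) == (4 - base)) -> false; step = 0; result = 1; [idx=2]; result = 1; [idx=3]; result = 1; [idx=4]; result = 1; [idx=5]; result = 1; [idx=6]; result = 1; return 1
calc_v2: total = -5; count = 2; (!((4 - base) != abs(max(base, -1)))) -> false; step = 0; result = 1; [idx=2]; result = 1; [idx=3]; result = 1; [idx=4]; result = 1; [idx=5]; result = 1; [idx=6]; result = 1; return 2
1 and 2 differ, so these are not the same function on this domain.
verdict: not equivalent; witness: base=0, step=0
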